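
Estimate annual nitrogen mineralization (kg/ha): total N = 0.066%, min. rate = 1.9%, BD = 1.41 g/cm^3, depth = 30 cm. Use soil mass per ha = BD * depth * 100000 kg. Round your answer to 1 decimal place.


Step 1: Soil mass per ha = BD * depth * 100000 = 1.41 * 30 * 100000 = 4230000 kg
Step 2: Total N pool = soil mass * N%/100 = 4230000 * 0.066/100 = 2791.8 kg/ha
Step 3: N mineralized = N pool * rate%/100 = 2791.8 * 1.9/100 = 53.0 kg/ha/yr

53.0


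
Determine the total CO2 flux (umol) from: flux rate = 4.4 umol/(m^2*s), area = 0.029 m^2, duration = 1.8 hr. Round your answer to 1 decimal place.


Step 1: Convert time to seconds: 1.8 hr * 3600 = 6480.0 s
Step 2: Total = flux * area * time_s
Step 3: Total = 4.4 * 0.029 * 6480.0
Step 4: Total = 826.8 umol

826.8


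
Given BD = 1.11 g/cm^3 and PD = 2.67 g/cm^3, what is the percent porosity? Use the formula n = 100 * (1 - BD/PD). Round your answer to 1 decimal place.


Step 1: Formula: n = 100 * (1 - BD / PD)
Step 2: n = 100 * (1 - 1.11 / 2.67)
Step 3: n = 100 * (1 - 0.41573)
Step 4: n = 58.4%

58.4


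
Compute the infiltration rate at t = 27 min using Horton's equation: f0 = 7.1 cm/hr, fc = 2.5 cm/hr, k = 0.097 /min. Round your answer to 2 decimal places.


Step 1: f = fc + (f0 - fc) * exp(-k * t)
Step 2: exp(-0.097 * 27) = 0.072876
Step 3: f = 2.5 + (7.1 - 2.5) * 0.072876
Step 4: f = 2.5 + 4.6 * 0.072876
Step 5: f = 2.84 cm/hr

2.84


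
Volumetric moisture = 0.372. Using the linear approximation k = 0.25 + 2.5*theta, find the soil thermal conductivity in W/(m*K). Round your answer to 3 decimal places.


Step 1: k = 0.25 + 2.5 * theta
Step 2: k = 0.25 + 2.5 * 0.372
Step 3: k = 0.25 + 0.93
Step 4: k = 1.18 W/(m*K)

1.18


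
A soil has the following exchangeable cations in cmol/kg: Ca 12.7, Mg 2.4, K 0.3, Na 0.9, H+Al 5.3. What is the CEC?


Step 1: CEC = Ca + Mg + K + Na + (H+Al)
Step 2: CEC = 12.7 + 2.4 + 0.3 + 0.9 + 5.3
Step 3: CEC = 21.6 cmol/kg

21.6


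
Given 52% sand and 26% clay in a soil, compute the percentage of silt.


Step 1: sand + silt + clay = 100%
Step 2: silt = 100 - sand - clay
Step 3: silt = 100 - 52 - 26
Step 4: silt = 22%

22


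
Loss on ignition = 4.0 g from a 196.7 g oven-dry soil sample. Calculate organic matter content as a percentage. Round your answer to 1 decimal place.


Step 1: OM% = 100 * LOI / sample mass
Step 2: OM = 100 * 4.0 / 196.7
Step 3: OM = 2.0%

2.0


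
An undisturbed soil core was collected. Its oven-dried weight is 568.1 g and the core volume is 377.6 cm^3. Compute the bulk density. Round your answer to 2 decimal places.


Step 1: Identify the formula: BD = dry mass / volume
Step 2: Substitute values: BD = 568.1 / 377.6
Step 3: BD = 1.5 g/cm^3

1.5


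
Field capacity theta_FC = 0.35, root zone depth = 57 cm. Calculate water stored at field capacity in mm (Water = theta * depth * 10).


Step 1: Water (mm) = theta_FC * depth (cm) * 10
Step 2: Water = 0.35 * 57 * 10
Step 3: Water = 199.5 mm

199.5


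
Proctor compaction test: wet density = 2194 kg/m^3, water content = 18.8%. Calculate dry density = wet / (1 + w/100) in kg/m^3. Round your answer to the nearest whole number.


Step 1: Dry density = wet density / (1 + w/100)
Step 2: Dry density = 2194 / (1 + 18.8/100)
Step 3: Dry density = 2194 / 1.188
Step 4: Dry density = 1847 kg/m^3

1847


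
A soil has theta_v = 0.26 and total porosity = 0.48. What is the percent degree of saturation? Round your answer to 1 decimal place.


Step 1: S = 100 * theta_v / n
Step 2: S = 100 * 0.26 / 0.48
Step 3: S = 54.2%

54.2


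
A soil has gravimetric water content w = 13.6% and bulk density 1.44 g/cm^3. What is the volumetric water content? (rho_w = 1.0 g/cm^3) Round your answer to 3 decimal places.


Step 1: theta = (w / 100) * BD / rho_w
Step 2: theta = (13.6 / 100) * 1.44 / 1.0
Step 3: theta = 0.136 * 1.44
Step 4: theta = 0.196

0.196


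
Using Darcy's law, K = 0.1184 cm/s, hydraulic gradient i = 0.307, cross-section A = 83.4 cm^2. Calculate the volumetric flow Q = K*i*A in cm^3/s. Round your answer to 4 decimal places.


Step 1: Apply Darcy's law: Q = K * i * A
Step 2: Q = 0.1184 * 0.307 * 83.4
Step 3: Q = 3.0315 cm^3/s

3.0315


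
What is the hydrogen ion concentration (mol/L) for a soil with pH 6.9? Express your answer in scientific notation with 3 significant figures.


Step 1: [H+] = 10^(-pH)
Step 2: [H+] = 10^(-6.9)
Step 3: [H+] = 1.26e-07 mol/L

1.26e-07


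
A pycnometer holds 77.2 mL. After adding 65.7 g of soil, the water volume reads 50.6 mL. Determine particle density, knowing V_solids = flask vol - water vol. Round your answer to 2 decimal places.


Step 1: Volume of solids = flask volume - water volume with soil
Step 2: V_solids = 77.2 - 50.6 = 26.6 mL
Step 3: Particle density = mass / V_solids = 65.7 / 26.6 = 2.47 g/cm^3

2.47


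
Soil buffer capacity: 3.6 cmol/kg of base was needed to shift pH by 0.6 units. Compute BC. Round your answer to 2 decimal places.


Step 1: BC = change in base / change in pH
Step 2: BC = 3.6 / 0.6
Step 3: BC = 6.0 cmol/(kg*pH unit)

6.0


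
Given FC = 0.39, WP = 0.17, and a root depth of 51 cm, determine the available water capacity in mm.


Step 1: Available water = (FC - WP) * depth * 10
Step 2: AW = (0.39 - 0.17) * 51 * 10
Step 3: AW = 0.22 * 51 * 10
Step 4: AW = 112.2 mm

112.2


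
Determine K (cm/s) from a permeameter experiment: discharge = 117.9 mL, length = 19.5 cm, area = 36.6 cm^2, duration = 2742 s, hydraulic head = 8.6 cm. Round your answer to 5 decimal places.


Step 1: K = Q * L / (A * t * h)
Step 2: Numerator = 117.9 * 19.5 = 2299.05
Step 3: Denominator = 36.6 * 2742 * 8.6 = 863071.92
Step 4: K = 2299.05 / 863071.92 = 0.00266 cm/s

0.00266


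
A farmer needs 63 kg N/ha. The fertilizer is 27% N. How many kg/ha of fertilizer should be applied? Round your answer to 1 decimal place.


Step 1: Fertilizer rate = target N / (N content / 100)
Step 2: Rate = 63 / (27 / 100)
Step 3: Rate = 63 / 0.27
Step 4: Rate = 233.3 kg/ha

233.3


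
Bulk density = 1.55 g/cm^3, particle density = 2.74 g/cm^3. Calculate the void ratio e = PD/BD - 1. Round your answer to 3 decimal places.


Step 1: e = PD / BD - 1
Step 2: e = 2.74 / 1.55 - 1
Step 3: e = 1.76774 - 1
Step 4: e = 0.768

0.768


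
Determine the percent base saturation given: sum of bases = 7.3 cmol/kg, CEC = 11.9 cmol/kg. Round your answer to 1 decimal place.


Step 1: BS = 100 * (sum of bases) / CEC
Step 2: BS = 100 * 7.3 / 11.9
Step 3: BS = 61.3%

61.3


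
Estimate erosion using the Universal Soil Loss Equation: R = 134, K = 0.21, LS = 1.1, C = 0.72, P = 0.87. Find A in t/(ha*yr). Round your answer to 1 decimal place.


Step 1: A = R * K * LS * C * P
Step 2: R * K = 134 * 0.21 = 28.14
Step 3: (R*K) * LS = 28.14 * 1.1 = 30.954
Step 4: * C * P = 30.954 * 0.72 * 0.87 = 19.4
Step 5: A = 19.4 t/(ha*yr)

19.4


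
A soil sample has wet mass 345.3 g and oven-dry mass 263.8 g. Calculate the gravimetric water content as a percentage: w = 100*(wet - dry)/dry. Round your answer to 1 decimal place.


Step 1: Water mass = wet - dry = 345.3 - 263.8 = 81.5 g
Step 2: w = 100 * water mass / dry mass
Step 3: w = 100 * 81.5 / 263.8 = 30.9%

30.9


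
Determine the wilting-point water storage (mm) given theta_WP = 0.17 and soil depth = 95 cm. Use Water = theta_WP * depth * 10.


Step 1: Water (mm) = theta_WP * depth * 10
Step 2: Water = 0.17 * 95 * 10
Step 3: Water = 161.5 mm

161.5


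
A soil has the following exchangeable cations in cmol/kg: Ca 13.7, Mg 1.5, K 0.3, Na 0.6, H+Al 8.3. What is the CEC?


Step 1: CEC = Ca + Mg + K + Na + (H+Al)
Step 2: CEC = 13.7 + 1.5 + 0.3 + 0.6 + 8.3
Step 3: CEC = 24.4 cmol/kg

24.4


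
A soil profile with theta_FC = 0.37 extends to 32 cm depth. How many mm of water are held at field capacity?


Step 1: Water (mm) = theta_FC * depth (cm) * 10
Step 2: Water = 0.37 * 32 * 10
Step 3: Water = 118.4 mm

118.4


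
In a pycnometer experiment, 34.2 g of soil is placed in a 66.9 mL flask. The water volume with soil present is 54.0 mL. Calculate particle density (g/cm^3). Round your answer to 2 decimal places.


Step 1: Volume of solids = flask volume - water volume with soil
Step 2: V_solids = 66.9 - 54.0 = 12.9 mL
Step 3: Particle density = mass / V_solids = 34.2 / 12.9 = 2.65 g/cm^3

2.65


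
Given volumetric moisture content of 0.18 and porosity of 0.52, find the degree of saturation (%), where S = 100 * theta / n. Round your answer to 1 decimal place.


Step 1: S = 100 * theta_v / n
Step 2: S = 100 * 0.18 / 0.52
Step 3: S = 34.6%

34.6


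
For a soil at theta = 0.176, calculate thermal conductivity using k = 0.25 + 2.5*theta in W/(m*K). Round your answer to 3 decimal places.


Step 1: k = 0.25 + 2.5 * theta
Step 2: k = 0.25 + 2.5 * 0.176
Step 3: k = 0.25 + 0.44
Step 4: k = 0.69 W/(m*K)

0.69


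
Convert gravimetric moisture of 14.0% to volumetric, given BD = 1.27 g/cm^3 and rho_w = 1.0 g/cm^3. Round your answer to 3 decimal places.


Step 1: theta = (w / 100) * BD / rho_w
Step 2: theta = (14.0 / 100) * 1.27 / 1.0
Step 3: theta = 0.14 * 1.27
Step 4: theta = 0.178

0.178


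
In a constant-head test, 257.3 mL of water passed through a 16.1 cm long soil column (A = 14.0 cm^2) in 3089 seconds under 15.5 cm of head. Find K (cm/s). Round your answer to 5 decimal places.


Step 1: K = Q * L / (A * t * h)
Step 2: Numerator = 257.3 * 16.1 = 4142.53
Step 3: Denominator = 14.0 * 3089 * 15.5 = 670313.0
Step 4: K = 4142.53 / 670313.0 = 0.00618 cm/s

0.00618


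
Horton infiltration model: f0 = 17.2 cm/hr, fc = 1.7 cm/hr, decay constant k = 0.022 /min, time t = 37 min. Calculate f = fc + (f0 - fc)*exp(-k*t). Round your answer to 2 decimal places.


Step 1: f = fc + (f0 - fc) * exp(-k * t)
Step 2: exp(-0.022 * 37) = 0.443082
Step 3: f = 1.7 + (17.2 - 1.7) * 0.443082
Step 4: f = 1.7 + 15.5 * 0.443082
Step 5: f = 8.57 cm/hr

8.57


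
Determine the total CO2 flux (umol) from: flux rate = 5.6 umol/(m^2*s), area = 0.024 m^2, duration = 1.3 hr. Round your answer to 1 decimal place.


Step 1: Convert time to seconds: 1.3 hr * 3600 = 4680.0 s
Step 2: Total = flux * area * time_s
Step 3: Total = 5.6 * 0.024 * 4680.0
Step 4: Total = 629.0 umol

629.0


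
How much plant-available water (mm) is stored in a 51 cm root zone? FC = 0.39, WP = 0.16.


Step 1: Available water = (FC - WP) * depth * 10
Step 2: AW = (0.39 - 0.16) * 51 * 10
Step 3: AW = 0.23 * 51 * 10
Step 4: AW = 117.3 mm

117.3


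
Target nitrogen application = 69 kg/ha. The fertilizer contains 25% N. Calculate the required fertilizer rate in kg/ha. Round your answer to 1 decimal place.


Step 1: Fertilizer rate = target N / (N content / 100)
Step 2: Rate = 69 / (25 / 100)
Step 3: Rate = 69 / 0.25
Step 4: Rate = 276.0 kg/ha

276.0


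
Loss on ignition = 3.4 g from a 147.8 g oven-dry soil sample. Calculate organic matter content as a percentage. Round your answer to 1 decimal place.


Step 1: OM% = 100 * LOI / sample mass
Step 2: OM = 100 * 3.4 / 147.8
Step 3: OM = 2.3%

2.3


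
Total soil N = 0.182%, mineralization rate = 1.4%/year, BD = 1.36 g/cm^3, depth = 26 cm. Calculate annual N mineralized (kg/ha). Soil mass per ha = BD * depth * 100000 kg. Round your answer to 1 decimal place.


Step 1: Soil mass per ha = BD * depth * 100000 = 1.36 * 26 * 100000 = 3536000 kg
Step 2: Total N pool = soil mass * N%/100 = 3536000 * 0.182/100 = 6435.52 kg/ha
Step 3: N mineralized = N pool * rate%/100 = 6435.52 * 1.4/100 = 90.1 kg/ha/yr

90.1


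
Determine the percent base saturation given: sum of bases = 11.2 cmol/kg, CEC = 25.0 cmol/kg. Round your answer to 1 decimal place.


Step 1: BS = 100 * (sum of bases) / CEC
Step 2: BS = 100 * 11.2 / 25.0
Step 3: BS = 44.8%

44.8


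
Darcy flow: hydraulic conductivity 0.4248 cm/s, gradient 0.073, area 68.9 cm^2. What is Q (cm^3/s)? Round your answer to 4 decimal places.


Step 1: Apply Darcy's law: Q = K * i * A
Step 2: Q = 0.4248 * 0.073 * 68.9
Step 3: Q = 2.1366 cm^3/s

2.1366


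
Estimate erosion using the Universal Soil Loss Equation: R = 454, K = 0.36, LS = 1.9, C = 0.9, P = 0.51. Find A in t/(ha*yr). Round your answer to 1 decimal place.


Step 1: A = R * K * LS * C * P
Step 2: R * K = 454 * 0.36 = 163.44
Step 3: (R*K) * LS = 163.44 * 1.9 = 310.536
Step 4: * C * P = 310.536 * 0.9 * 0.51 = 142.5
Step 5: A = 142.5 t/(ha*yr)

142.5


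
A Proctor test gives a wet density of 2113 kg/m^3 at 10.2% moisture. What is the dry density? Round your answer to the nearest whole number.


Step 1: Dry density = wet density / (1 + w/100)
Step 2: Dry density = 2113 / (1 + 10.2/100)
Step 3: Dry density = 2113 / 1.102
Step 4: Dry density = 1917 kg/m^3

1917


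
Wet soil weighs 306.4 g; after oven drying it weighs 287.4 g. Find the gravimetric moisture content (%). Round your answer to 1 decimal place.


Step 1: Water mass = wet - dry = 306.4 - 287.4 = 19.0 g
Step 2: w = 100 * water mass / dry mass
Step 3: w = 100 * 19.0 / 287.4 = 6.6%

6.6


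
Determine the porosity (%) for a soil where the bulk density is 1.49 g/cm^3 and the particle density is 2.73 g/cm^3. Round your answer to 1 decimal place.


Step 1: Formula: n = 100 * (1 - BD / PD)
Step 2: n = 100 * (1 - 1.49 / 2.73)
Step 3: n = 100 * (1 - 0.54579)
Step 4: n = 45.4%

45.4


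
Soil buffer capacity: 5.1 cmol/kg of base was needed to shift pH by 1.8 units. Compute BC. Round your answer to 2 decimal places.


Step 1: BC = change in base / change in pH
Step 2: BC = 5.1 / 1.8
Step 3: BC = 2.83 cmol/(kg*pH unit)

2.83


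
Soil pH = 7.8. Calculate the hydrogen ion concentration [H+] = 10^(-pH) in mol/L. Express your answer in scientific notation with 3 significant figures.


Step 1: [H+] = 10^(-pH)
Step 2: [H+] = 10^(-7.8)
Step 3: [H+] = 1.58e-08 mol/L

1.58e-08


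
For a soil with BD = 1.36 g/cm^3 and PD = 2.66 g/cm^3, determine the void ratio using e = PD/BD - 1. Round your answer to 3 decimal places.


Step 1: e = PD / BD - 1
Step 2: e = 2.66 / 1.36 - 1
Step 3: e = 1.95588 - 1
Step 4: e = 0.956

0.956


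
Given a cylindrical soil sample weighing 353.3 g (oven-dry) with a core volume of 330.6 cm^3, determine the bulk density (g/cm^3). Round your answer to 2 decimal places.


Step 1: Identify the formula: BD = dry mass / volume
Step 2: Substitute values: BD = 353.3 / 330.6
Step 3: BD = 1.07 g/cm^3

1.07


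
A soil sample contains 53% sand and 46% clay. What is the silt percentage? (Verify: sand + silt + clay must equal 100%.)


Step 1: sand + silt + clay = 100%
Step 2: silt = 100 - sand - clay
Step 3: silt = 100 - 53 - 46
Step 4: silt = 1%

1


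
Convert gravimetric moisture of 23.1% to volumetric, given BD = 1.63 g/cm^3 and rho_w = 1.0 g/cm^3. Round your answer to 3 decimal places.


Step 1: theta = (w / 100) * BD / rho_w
Step 2: theta = (23.1 / 100) * 1.63 / 1.0
Step 3: theta = 0.231 * 1.63
Step 4: theta = 0.377

0.377


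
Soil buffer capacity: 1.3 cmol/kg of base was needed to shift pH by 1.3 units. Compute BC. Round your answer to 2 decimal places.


Step 1: BC = change in base / change in pH
Step 2: BC = 1.3 / 1.3
Step 3: BC = 1.0 cmol/(kg*pH unit)

1.0


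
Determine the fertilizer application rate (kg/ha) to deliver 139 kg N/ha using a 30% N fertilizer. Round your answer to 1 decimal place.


Step 1: Fertilizer rate = target N / (N content / 100)
Step 2: Rate = 139 / (30 / 100)
Step 3: Rate = 139 / 0.3
Step 4: Rate = 463.3 kg/ha

463.3


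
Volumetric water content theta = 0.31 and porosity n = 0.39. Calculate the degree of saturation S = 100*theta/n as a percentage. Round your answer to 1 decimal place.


Step 1: S = 100 * theta_v / n
Step 2: S = 100 * 0.31 / 0.39
Step 3: S = 79.5%

79.5


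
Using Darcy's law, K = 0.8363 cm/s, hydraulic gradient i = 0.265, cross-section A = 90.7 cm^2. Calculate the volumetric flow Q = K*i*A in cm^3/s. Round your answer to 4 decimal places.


Step 1: Apply Darcy's law: Q = K * i * A
Step 2: Q = 0.8363 * 0.265 * 90.7
Step 3: Q = 20.1009 cm^3/s

20.1009


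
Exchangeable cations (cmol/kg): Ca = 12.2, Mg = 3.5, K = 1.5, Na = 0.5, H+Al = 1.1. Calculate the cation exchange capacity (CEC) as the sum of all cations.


Step 1: CEC = Ca + Mg + K + Na + (H+Al)
Step 2: CEC = 12.2 + 3.5 + 1.5 + 0.5 + 1.1
Step 3: CEC = 18.8 cmol/kg

18.8


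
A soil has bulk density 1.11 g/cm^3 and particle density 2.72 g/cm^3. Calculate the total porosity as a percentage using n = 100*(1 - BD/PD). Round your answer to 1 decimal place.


Step 1: Formula: n = 100 * (1 - BD / PD)
Step 2: n = 100 * (1 - 1.11 / 2.72)
Step 3: n = 100 * (1 - 0.40809)
Step 4: n = 59.2%

59.2


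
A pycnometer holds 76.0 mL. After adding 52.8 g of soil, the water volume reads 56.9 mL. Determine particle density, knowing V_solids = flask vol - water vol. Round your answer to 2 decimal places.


Step 1: Volume of solids = flask volume - water volume with soil
Step 2: V_solids = 76.0 - 56.9 = 19.1 mL
Step 3: Particle density = mass / V_solids = 52.8 / 19.1 = 2.76 g/cm^3

2.76


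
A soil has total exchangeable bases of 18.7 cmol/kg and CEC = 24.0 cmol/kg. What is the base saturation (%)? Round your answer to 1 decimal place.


Step 1: BS = 100 * (sum of bases) / CEC
Step 2: BS = 100 * 18.7 / 24.0
Step 3: BS = 77.9%

77.9


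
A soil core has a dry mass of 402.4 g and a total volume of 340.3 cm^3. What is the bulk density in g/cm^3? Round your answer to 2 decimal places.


Step 1: Identify the formula: BD = dry mass / volume
Step 2: Substitute values: BD = 402.4 / 340.3
Step 3: BD = 1.18 g/cm^3

1.18


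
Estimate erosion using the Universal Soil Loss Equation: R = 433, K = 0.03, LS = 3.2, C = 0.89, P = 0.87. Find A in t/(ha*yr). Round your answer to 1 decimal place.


Step 1: A = R * K * LS * C * P
Step 2: R * K = 433 * 0.03 = 12.99
Step 3: (R*K) * LS = 12.99 * 3.2 = 41.568
Step 4: * C * P = 41.568 * 0.89 * 0.87 = 32.2
Step 5: A = 32.2 t/(ha*yr)

32.2


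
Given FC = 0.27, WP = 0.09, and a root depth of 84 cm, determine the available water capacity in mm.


Step 1: Available water = (FC - WP) * depth * 10
Step 2: AW = (0.27 - 0.09) * 84 * 10
Step 3: AW = 0.18 * 84 * 10
Step 4: AW = 151.2 mm

151.2


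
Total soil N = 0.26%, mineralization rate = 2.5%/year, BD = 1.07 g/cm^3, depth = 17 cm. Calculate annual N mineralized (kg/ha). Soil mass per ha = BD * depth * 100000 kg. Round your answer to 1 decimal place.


Step 1: Soil mass per ha = BD * depth * 100000 = 1.07 * 17 * 100000 = 1819000 kg
Step 2: Total N pool = soil mass * N%/100 = 1819000 * 0.26/100 = 4729.4 kg/ha
Step 3: N mineralized = N pool * rate%/100 = 4729.4 * 2.5/100 = 118.2 kg/ha/yr

118.2


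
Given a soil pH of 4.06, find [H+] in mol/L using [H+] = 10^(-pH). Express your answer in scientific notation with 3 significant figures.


Step 1: [H+] = 10^(-pH)
Step 2: [H+] = 10^(-4.06)
Step 3: [H+] = 8.71e-05 mol/L

8.71e-05


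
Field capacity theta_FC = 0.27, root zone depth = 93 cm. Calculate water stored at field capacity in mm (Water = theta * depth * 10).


Step 1: Water (mm) = theta_FC * depth (cm) * 10
Step 2: Water = 0.27 * 93 * 10
Step 3: Water = 251.1 mm

251.1


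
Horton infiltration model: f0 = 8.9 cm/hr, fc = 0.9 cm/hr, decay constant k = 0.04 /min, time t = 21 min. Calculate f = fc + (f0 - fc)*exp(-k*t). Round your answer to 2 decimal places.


Step 1: f = fc + (f0 - fc) * exp(-k * t)
Step 2: exp(-0.04 * 21) = 0.431711
Step 3: f = 0.9 + (8.9 - 0.9) * 0.431711
Step 4: f = 0.9 + 8.0 * 0.431711
Step 5: f = 4.35 cm/hr

4.35


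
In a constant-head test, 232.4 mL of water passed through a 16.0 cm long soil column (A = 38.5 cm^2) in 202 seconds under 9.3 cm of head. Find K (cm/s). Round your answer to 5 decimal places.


Step 1: K = Q * L / (A * t * h)
Step 2: Numerator = 232.4 * 16.0 = 3718.4
Step 3: Denominator = 38.5 * 202 * 9.3 = 72326.1
Step 4: K = 3718.4 / 72326.1 = 0.05141 cm/s

0.05141


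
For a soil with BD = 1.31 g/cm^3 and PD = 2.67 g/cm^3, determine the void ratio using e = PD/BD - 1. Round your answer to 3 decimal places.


Step 1: e = PD / BD - 1
Step 2: e = 2.67 / 1.31 - 1
Step 3: e = 2.03817 - 1
Step 4: e = 1.038

1.038


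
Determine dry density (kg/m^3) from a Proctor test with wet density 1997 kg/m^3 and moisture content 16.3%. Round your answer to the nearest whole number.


Step 1: Dry density = wet density / (1 + w/100)
Step 2: Dry density = 1997 / (1 + 16.3/100)
Step 3: Dry density = 1997 / 1.163
Step 4: Dry density = 1717 kg/m^3

1717


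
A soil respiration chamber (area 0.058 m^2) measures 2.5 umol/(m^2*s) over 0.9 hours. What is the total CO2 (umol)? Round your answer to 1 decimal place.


Step 1: Convert time to seconds: 0.9 hr * 3600 = 3240.0 s
Step 2: Total = flux * area * time_s
Step 3: Total = 2.5 * 0.058 * 3240.0
Step 4: Total = 469.8 umol

469.8


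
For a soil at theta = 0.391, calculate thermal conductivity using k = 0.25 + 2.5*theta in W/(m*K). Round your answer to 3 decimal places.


Step 1: k = 0.25 + 2.5 * theta
Step 2: k = 0.25 + 2.5 * 0.391
Step 3: k = 0.25 + 0.978
Step 4: k = 1.228 W/(m*K)

1.228


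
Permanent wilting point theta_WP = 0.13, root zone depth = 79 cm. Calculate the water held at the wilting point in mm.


Step 1: Water (mm) = theta_WP * depth * 10
Step 2: Water = 0.13 * 79 * 10
Step 3: Water = 102.7 mm

102.7


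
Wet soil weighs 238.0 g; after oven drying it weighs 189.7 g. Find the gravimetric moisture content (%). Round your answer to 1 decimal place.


Step 1: Water mass = wet - dry = 238.0 - 189.7 = 48.3 g
Step 2: w = 100 * water mass / dry mass
Step 3: w = 100 * 48.3 / 189.7 = 25.5%

25.5


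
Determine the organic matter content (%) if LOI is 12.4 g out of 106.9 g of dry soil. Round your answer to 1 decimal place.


Step 1: OM% = 100 * LOI / sample mass
Step 2: OM = 100 * 12.4 / 106.9
Step 3: OM = 11.6%

11.6


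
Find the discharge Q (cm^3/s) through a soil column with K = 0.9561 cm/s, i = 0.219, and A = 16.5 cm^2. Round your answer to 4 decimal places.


Step 1: Apply Darcy's law: Q = K * i * A
Step 2: Q = 0.9561 * 0.219 * 16.5
Step 3: Q = 3.4549 cm^3/s

3.4549


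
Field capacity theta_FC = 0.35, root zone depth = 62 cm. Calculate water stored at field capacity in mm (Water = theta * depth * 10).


Step 1: Water (mm) = theta_FC * depth (cm) * 10
Step 2: Water = 0.35 * 62 * 10
Step 3: Water = 217.0 mm

217.0


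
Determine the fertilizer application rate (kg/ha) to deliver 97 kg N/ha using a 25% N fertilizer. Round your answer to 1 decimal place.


Step 1: Fertilizer rate = target N / (N content / 100)
Step 2: Rate = 97 / (25 / 100)
Step 3: Rate = 97 / 0.25
Step 4: Rate = 388.0 kg/ha

388.0


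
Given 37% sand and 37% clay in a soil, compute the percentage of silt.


Step 1: sand + silt + clay = 100%
Step 2: silt = 100 - sand - clay
Step 3: silt = 100 - 37 - 37
Step 4: silt = 26%

26


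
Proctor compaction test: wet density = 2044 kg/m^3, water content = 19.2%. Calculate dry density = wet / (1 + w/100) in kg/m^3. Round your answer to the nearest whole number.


Step 1: Dry density = wet density / (1 + w/100)
Step 2: Dry density = 2044 / (1 + 19.2/100)
Step 3: Dry density = 2044 / 1.192
Step 4: Dry density = 1715 kg/m^3

1715


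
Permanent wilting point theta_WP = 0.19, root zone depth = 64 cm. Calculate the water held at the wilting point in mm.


Step 1: Water (mm) = theta_WP * depth * 10
Step 2: Water = 0.19 * 64 * 10
Step 3: Water = 121.6 mm

121.6


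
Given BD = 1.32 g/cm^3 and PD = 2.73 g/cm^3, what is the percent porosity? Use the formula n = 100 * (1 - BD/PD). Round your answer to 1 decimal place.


Step 1: Formula: n = 100 * (1 - BD / PD)
Step 2: n = 100 * (1 - 1.32 / 2.73)
Step 3: n = 100 * (1 - 0.48352)
Step 4: n = 51.6%

51.6


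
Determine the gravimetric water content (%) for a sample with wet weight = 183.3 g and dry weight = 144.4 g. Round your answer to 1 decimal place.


Step 1: Water mass = wet - dry = 183.3 - 144.4 = 38.9 g
Step 2: w = 100 * water mass / dry mass
Step 3: w = 100 * 38.9 / 144.4 = 26.9%

26.9


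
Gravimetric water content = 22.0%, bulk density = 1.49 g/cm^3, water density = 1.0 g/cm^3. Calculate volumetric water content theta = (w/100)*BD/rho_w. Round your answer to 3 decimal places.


Step 1: theta = (w / 100) * BD / rho_w
Step 2: theta = (22.0 / 100) * 1.49 / 1.0
Step 3: theta = 0.22 * 1.49
Step 4: theta = 0.328

0.328


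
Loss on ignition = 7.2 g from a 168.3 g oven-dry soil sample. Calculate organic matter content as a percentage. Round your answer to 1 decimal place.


Step 1: OM% = 100 * LOI / sample mass
Step 2: OM = 100 * 7.2 / 168.3
Step 3: OM = 4.3%

4.3


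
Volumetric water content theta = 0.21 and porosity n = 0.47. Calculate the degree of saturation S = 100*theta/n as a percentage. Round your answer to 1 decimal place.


Step 1: S = 100 * theta_v / n
Step 2: S = 100 * 0.21 / 0.47
Step 3: S = 44.7%

44.7


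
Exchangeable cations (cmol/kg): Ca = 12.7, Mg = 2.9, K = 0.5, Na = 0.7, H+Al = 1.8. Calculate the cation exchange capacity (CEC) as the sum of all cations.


Step 1: CEC = Ca + Mg + K + Na + (H+Al)
Step 2: CEC = 12.7 + 2.9 + 0.5 + 0.7 + 1.8
Step 3: CEC = 18.6 cmol/kg

18.6


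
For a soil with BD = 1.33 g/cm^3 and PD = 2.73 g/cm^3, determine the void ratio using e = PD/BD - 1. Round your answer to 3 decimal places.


Step 1: e = PD / BD - 1
Step 2: e = 2.73 / 1.33 - 1
Step 3: e = 2.05263 - 1
Step 4: e = 1.053

1.053


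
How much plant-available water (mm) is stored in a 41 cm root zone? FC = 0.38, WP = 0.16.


Step 1: Available water = (FC - WP) * depth * 10
Step 2: AW = (0.38 - 0.16) * 41 * 10
Step 3: AW = 0.22 * 41 * 10
Step 4: AW = 90.2 mm

90.2


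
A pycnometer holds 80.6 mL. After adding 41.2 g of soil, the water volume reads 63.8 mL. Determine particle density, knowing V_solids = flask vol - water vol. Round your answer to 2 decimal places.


Step 1: Volume of solids = flask volume - water volume with soil
Step 2: V_solids = 80.6 - 63.8 = 16.8 mL
Step 3: Particle density = mass / V_solids = 41.2 / 16.8 = 2.45 g/cm^3

2.45


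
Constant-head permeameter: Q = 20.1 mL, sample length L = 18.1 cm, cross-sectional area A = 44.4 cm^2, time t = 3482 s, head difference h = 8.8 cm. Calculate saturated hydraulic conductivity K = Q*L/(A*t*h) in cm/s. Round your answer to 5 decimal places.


Step 1: K = Q * L / (A * t * h)
Step 2: Numerator = 20.1 * 18.1 = 363.81
Step 3: Denominator = 44.4 * 3482 * 8.8 = 1360487.04
Step 4: K = 363.81 / 1360487.04 = 0.00027 cm/s

0.00027


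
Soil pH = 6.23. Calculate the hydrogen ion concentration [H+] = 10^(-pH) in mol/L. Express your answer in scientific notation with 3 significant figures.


Step 1: [H+] = 10^(-pH)
Step 2: [H+] = 10^(-6.23)
Step 3: [H+] = 5.89e-07 mol/L

5.89e-07


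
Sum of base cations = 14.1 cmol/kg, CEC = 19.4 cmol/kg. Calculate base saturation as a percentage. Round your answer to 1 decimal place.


Step 1: BS = 100 * (sum of bases) / CEC
Step 2: BS = 100 * 14.1 / 19.4
Step 3: BS = 72.7%

72.7


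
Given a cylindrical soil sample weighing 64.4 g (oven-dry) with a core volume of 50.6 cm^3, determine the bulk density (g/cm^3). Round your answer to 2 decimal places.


Step 1: Identify the formula: BD = dry mass / volume
Step 2: Substitute values: BD = 64.4 / 50.6
Step 3: BD = 1.27 g/cm^3

1.27


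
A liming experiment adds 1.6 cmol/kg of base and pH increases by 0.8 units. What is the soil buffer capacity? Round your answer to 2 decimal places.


Step 1: BC = change in base / change in pH
Step 2: BC = 1.6 / 0.8
Step 3: BC = 2.0 cmol/(kg*pH unit)

2.0


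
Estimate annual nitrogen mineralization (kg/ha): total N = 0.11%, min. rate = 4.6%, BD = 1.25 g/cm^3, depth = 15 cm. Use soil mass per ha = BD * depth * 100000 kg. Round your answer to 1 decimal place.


Step 1: Soil mass per ha = BD * depth * 100000 = 1.25 * 15 * 100000 = 1875000 kg
Step 2: Total N pool = soil mass * N%/100 = 1875000 * 0.11/100 = 2062.5 kg/ha
Step 3: N mineralized = N pool * rate%/100 = 2062.5 * 4.6/100 = 94.9 kg/ha/yr

94.9


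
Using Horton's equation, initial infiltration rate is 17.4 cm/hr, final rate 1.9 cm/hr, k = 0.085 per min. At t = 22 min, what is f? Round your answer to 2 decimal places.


Step 1: f = fc + (f0 - fc) * exp(-k * t)
Step 2: exp(-0.085 * 22) = 0.154124
Step 3: f = 1.9 + (17.4 - 1.9) * 0.154124
Step 4: f = 1.9 + 15.5 * 0.154124
Step 5: f = 4.29 cm/hr

4.29


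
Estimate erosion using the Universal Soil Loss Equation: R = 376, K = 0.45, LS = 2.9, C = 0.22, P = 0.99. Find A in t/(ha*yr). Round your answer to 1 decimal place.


Step 1: A = R * K * LS * C * P
Step 2: R * K = 376 * 0.45 = 169.2
Step 3: (R*K) * LS = 169.2 * 2.9 = 490.68
Step 4: * C * P = 490.68 * 0.22 * 0.99 = 106.9
Step 5: A = 106.9 t/(ha*yr)

106.9


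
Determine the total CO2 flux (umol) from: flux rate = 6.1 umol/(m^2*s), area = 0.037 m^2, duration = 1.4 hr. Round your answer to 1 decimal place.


Step 1: Convert time to seconds: 1.4 hr * 3600 = 5040.0 s
Step 2: Total = flux * area * time_s
Step 3: Total = 6.1 * 0.037 * 5040.0
Step 4: Total = 1137.5 umol

1137.5


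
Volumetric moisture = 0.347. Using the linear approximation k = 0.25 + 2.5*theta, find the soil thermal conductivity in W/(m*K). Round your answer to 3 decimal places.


Step 1: k = 0.25 + 2.5 * theta
Step 2: k = 0.25 + 2.5 * 0.347
Step 3: k = 0.25 + 0.868
Step 4: k = 1.118 W/(m*K)

1.118


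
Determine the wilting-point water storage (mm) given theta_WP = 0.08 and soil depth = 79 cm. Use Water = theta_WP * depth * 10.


Step 1: Water (mm) = theta_WP * depth * 10
Step 2: Water = 0.08 * 79 * 10
Step 3: Water = 63.2 mm

63.2


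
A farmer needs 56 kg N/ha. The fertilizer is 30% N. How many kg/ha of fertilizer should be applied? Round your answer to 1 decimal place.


Step 1: Fertilizer rate = target N / (N content / 100)
Step 2: Rate = 56 / (30 / 100)
Step 3: Rate = 56 / 0.3
Step 4: Rate = 186.7 kg/ha

186.7


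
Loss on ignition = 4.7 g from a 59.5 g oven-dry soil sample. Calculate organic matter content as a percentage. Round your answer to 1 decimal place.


Step 1: OM% = 100 * LOI / sample mass
Step 2: OM = 100 * 4.7 / 59.5
Step 3: OM = 7.9%

7.9


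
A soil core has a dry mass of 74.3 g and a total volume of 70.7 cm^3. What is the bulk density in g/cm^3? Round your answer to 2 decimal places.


Step 1: Identify the formula: BD = dry mass / volume
Step 2: Substitute values: BD = 74.3 / 70.7
Step 3: BD = 1.05 g/cm^3

1.05


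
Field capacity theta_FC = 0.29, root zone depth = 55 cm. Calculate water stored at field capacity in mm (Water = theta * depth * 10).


Step 1: Water (mm) = theta_FC * depth (cm) * 10
Step 2: Water = 0.29 * 55 * 10
Step 3: Water = 159.5 mm

159.5


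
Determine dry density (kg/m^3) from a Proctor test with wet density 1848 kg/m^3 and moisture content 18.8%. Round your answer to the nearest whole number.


Step 1: Dry density = wet density / (1 + w/100)
Step 2: Dry density = 1848 / (1 + 18.8/100)
Step 3: Dry density = 1848 / 1.188
Step 4: Dry density = 1556 kg/m^3

1556


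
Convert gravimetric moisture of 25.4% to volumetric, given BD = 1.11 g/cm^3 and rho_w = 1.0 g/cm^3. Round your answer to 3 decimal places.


Step 1: theta = (w / 100) * BD / rho_w
Step 2: theta = (25.4 / 100) * 1.11 / 1.0
Step 3: theta = 0.254 * 1.11
Step 4: theta = 0.282

0.282


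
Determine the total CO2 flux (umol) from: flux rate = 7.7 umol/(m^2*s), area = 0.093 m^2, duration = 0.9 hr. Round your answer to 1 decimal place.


Step 1: Convert time to seconds: 0.9 hr * 3600 = 3240.0 s
Step 2: Total = flux * area * time_s
Step 3: Total = 7.7 * 0.093 * 3240.0
Step 4: Total = 2320.2 umol

2320.2


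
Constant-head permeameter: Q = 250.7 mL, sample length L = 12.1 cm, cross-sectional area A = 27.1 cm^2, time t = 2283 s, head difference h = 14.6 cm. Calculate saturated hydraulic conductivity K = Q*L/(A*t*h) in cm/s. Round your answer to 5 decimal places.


Step 1: K = Q * L / (A * t * h)
Step 2: Numerator = 250.7 * 12.1 = 3033.47
Step 3: Denominator = 27.1 * 2283 * 14.6 = 903291.78
Step 4: K = 3033.47 / 903291.78 = 0.00336 cm/s

0.00336


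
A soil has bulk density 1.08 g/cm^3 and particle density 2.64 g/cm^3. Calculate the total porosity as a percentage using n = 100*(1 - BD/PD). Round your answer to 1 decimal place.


Step 1: Formula: n = 100 * (1 - BD / PD)
Step 2: n = 100 * (1 - 1.08 / 2.64)
Step 3: n = 100 * (1 - 0.40909)
Step 4: n = 59.1%

59.1


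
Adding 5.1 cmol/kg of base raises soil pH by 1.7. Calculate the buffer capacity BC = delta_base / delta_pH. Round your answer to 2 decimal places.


Step 1: BC = change in base / change in pH
Step 2: BC = 5.1 / 1.7
Step 3: BC = 3.0 cmol/(kg*pH unit)

3.0


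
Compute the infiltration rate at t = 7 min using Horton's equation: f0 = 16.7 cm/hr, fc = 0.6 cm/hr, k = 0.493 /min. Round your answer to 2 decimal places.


Step 1: f = fc + (f0 - fc) * exp(-k * t)
Step 2: exp(-0.493 * 7) = 0.031714
Step 3: f = 0.6 + (16.7 - 0.6) * 0.031714
Step 4: f = 0.6 + 16.1 * 0.031714
Step 5: f = 1.11 cm/hr

1.11


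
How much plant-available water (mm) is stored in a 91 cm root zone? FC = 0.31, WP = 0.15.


Step 1: Available water = (FC - WP) * depth * 10
Step 2: AW = (0.31 - 0.15) * 91 * 10
Step 3: AW = 0.16 * 91 * 10
Step 4: AW = 145.6 mm

145.6


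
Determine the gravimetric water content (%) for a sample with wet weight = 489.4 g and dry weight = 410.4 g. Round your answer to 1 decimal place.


Step 1: Water mass = wet - dry = 489.4 - 410.4 = 79.0 g
Step 2: w = 100 * water mass / dry mass
Step 3: w = 100 * 79.0 / 410.4 = 19.2%

19.2


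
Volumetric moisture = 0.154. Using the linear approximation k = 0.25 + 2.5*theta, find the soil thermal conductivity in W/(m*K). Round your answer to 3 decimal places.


Step 1: k = 0.25 + 2.5 * theta
Step 2: k = 0.25 + 2.5 * 0.154
Step 3: k = 0.25 + 0.385
Step 4: k = 0.635 W/(m*K)

0.635


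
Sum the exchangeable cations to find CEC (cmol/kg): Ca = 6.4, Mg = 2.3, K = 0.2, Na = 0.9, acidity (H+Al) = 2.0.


Step 1: CEC = Ca + Mg + K + Na + (H+Al)
Step 2: CEC = 6.4 + 2.3 + 0.2 + 0.9 + 2.0
Step 3: CEC = 11.8 cmol/kg

11.8


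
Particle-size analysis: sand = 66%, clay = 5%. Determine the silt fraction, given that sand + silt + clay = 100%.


Step 1: sand + silt + clay = 100%
Step 2: silt = 100 - sand - clay
Step 3: silt = 100 - 66 - 5
Step 4: silt = 29%

29


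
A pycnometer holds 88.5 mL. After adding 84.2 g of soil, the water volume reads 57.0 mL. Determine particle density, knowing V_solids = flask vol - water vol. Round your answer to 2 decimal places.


Step 1: Volume of solids = flask volume - water volume with soil
Step 2: V_solids = 88.5 - 57.0 = 31.5 mL
Step 3: Particle density = mass / V_solids = 84.2 / 31.5 = 2.67 g/cm^3

2.67


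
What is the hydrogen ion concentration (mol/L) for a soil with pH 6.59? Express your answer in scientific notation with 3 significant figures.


Step 1: [H+] = 10^(-pH)
Step 2: [H+] = 10^(-6.59)
Step 3: [H+] = 2.57e-07 mol/L

2.57e-07


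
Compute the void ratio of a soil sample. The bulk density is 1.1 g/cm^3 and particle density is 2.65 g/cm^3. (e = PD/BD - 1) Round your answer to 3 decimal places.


Step 1: e = PD / BD - 1
Step 2: e = 2.65 / 1.1 - 1
Step 3: e = 2.40909 - 1
Step 4: e = 1.409

1.409


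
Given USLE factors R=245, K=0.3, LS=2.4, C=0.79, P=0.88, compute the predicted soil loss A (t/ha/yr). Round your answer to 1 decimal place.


Step 1: A = R * K * LS * C * P
Step 2: R * K = 245 * 0.3 = 73.5
Step 3: (R*K) * LS = 73.5 * 2.4 = 176.4
Step 4: * C * P = 176.4 * 0.79 * 0.88 = 122.6
Step 5: A = 122.6 t/(ha*yr)

122.6


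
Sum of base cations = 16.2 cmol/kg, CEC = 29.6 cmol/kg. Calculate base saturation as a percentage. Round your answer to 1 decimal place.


Step 1: BS = 100 * (sum of bases) / CEC
Step 2: BS = 100 * 16.2 / 29.6
Step 3: BS = 54.7%

54.7


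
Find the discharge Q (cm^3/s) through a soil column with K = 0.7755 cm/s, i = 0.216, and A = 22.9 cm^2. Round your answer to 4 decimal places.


Step 1: Apply Darcy's law: Q = K * i * A
Step 2: Q = 0.7755 * 0.216 * 22.9
Step 3: Q = 3.8359 cm^3/s

3.8359


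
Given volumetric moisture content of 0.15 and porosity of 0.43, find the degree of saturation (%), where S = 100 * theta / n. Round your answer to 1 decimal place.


Step 1: S = 100 * theta_v / n
Step 2: S = 100 * 0.15 / 0.43
Step 3: S = 34.9%

34.9


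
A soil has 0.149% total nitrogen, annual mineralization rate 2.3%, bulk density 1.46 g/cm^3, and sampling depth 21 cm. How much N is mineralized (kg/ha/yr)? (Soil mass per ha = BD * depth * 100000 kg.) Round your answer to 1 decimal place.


Step 1: Soil mass per ha = BD * depth * 100000 = 1.46 * 21 * 100000 = 3066000 kg
Step 2: Total N pool = soil mass * N%/100 = 3066000 * 0.149/100 = 4568.34 kg/ha
Step 3: N mineralized = N pool * rate%/100 = 4568.34 * 2.3/100 = 105.1 kg/ha/yr

105.1


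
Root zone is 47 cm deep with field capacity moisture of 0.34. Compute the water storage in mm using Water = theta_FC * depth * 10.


Step 1: Water (mm) = theta_FC * depth (cm) * 10
Step 2: Water = 0.34 * 47 * 10
Step 3: Water = 159.8 mm

159.8


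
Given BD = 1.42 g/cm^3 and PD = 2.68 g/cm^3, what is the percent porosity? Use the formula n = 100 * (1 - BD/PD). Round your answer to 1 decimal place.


Step 1: Formula: n = 100 * (1 - BD / PD)
Step 2: n = 100 * (1 - 1.42 / 2.68)
Step 3: n = 100 * (1 - 0.52985)
Step 4: n = 47.0%

47.0


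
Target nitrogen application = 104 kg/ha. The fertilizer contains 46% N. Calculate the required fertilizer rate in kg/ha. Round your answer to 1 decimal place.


Step 1: Fertilizer rate = target N / (N content / 100)
Step 2: Rate = 104 / (46 / 100)
Step 3: Rate = 104 / 0.46
Step 4: Rate = 226.1 kg/ha

226.1


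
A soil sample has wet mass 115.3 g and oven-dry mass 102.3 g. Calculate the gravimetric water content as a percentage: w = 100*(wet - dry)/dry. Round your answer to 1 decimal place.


Step 1: Water mass = wet - dry = 115.3 - 102.3 = 13.0 g
Step 2: w = 100 * water mass / dry mass
Step 3: w = 100 * 13.0 / 102.3 = 12.7%

12.7


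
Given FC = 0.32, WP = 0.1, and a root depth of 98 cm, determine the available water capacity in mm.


Step 1: Available water = (FC - WP) * depth * 10
Step 2: AW = (0.32 - 0.1) * 98 * 10
Step 3: AW = 0.22 * 98 * 10
Step 4: AW = 215.6 mm

215.6


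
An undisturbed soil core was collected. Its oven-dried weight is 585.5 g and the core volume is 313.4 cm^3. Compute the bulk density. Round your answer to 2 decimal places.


Step 1: Identify the formula: BD = dry mass / volume
Step 2: Substitute values: BD = 585.5 / 313.4
Step 3: BD = 1.87 g/cm^3

1.87


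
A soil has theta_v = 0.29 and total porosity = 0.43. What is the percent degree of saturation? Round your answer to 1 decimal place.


Step 1: S = 100 * theta_v / n
Step 2: S = 100 * 0.29 / 0.43
Step 3: S = 67.4%

67.4


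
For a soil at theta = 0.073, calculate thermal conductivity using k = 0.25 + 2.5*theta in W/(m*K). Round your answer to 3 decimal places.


Step 1: k = 0.25 + 2.5 * theta
Step 2: k = 0.25 + 2.5 * 0.073
Step 3: k = 0.25 + 0.183
Step 4: k = 0.433 W/(m*K)

0.433


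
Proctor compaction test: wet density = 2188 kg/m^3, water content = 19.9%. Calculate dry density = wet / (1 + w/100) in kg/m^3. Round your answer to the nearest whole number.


Step 1: Dry density = wet density / (1 + w/100)
Step 2: Dry density = 2188 / (1 + 19.9/100)
Step 3: Dry density = 2188 / 1.199
Step 4: Dry density = 1825 kg/m^3

1825


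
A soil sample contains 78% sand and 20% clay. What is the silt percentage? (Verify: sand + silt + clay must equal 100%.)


Step 1: sand + silt + clay = 100%
Step 2: silt = 100 - sand - clay
Step 3: silt = 100 - 78 - 20
Step 4: silt = 2%

2


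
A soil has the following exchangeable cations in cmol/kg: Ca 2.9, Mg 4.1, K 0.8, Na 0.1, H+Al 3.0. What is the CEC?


Step 1: CEC = Ca + Mg + K + Na + (H+Al)
Step 2: CEC = 2.9 + 4.1 + 0.8 + 0.1 + 3.0
Step 3: CEC = 10.9 cmol/kg

10.9
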